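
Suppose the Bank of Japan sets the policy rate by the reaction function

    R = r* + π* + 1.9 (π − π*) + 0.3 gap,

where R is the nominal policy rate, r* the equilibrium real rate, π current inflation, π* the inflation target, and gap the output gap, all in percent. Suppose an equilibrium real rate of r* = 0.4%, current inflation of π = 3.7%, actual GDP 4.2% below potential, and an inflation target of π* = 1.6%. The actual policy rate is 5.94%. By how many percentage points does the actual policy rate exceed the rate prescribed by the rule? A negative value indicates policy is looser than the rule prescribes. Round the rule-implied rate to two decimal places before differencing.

1.21 pp

Output 4.2% below potential → gap = -4.2.
R = 0.4 + 1.6 + 1.9 × (3.7 − 1.6) + 0.3 × (-4.2)
   = 0.4 + 1.6 + 3.99 − 1.26 = 4.73
Deviation = 5.94 − 4.73 = 1.21 pp.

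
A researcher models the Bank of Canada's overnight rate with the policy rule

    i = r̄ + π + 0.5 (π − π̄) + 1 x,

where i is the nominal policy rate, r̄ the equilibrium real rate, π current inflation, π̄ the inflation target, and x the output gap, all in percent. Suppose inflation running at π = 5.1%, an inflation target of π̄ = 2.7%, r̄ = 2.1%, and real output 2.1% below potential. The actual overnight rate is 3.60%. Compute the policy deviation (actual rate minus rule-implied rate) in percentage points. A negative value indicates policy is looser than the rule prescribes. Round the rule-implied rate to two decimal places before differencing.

Output 2.1% below potential → x = -2.1.
i = 2.1 + 5.1 + 0.5 × (5.1 − 2.7) + 1 × (-2.1)
   = 2.1 + 5.1 + 1.2 − 2.1 = 6.30
Deviation = 3.60 − 6.30 = -2.70 pp.

-2.70 pp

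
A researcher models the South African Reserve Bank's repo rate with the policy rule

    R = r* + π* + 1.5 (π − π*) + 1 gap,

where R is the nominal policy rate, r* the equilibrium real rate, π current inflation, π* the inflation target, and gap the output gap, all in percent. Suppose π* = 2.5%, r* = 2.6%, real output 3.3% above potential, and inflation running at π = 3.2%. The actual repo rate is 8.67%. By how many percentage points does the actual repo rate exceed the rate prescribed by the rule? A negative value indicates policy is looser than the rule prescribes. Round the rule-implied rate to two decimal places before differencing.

-0.78 pp

Output 3.3% above potential → gap = 3.3.
R = 2.6 + 2.5 + 1.5 × (3.2 − 2.5) + 1 × 3.3
   = 2.6 + 2.5 + 1.05 + 3.3 = 9.45
Deviation = 8.67 − 9.45 = -0.78 pp.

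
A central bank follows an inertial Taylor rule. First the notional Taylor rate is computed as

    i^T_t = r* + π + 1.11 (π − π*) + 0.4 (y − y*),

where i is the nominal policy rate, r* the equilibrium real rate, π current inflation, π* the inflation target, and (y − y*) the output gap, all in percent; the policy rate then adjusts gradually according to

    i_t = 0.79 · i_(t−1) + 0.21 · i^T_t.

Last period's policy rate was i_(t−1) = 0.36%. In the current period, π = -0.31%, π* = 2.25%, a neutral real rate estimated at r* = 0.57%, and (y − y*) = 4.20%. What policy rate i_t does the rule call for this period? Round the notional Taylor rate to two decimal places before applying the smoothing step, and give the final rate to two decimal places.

i^T_t = 0.57 + (-0.31) + 1.11 × (-0.31 − 2.25) + 0.4 × 4.20
   = 0.57 − 0.31 − 2.8416 + 1.68 = -0.90
i_t = 0.79 × 0.36 + 0.21 × (-0.90) = 0.2844 − 0.189 = 0.10

0.10%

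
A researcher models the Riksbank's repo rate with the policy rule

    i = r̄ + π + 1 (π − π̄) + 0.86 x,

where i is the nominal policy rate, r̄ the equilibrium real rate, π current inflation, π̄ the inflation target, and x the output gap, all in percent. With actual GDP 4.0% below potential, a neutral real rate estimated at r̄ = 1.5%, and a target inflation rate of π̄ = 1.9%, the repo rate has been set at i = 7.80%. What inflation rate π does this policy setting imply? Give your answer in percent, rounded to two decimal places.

5.82%

Output 4.0% below potential → x = -4.0.
Collecting π: i = r̄ + (1 + 1) π − 1 π̄ + 0.86 x
2 π = 7.80 − 1.5 + 1 × 1.9 − 0.86 × (-4.0) = 11.64
π = 11.64 / 2 = 5.82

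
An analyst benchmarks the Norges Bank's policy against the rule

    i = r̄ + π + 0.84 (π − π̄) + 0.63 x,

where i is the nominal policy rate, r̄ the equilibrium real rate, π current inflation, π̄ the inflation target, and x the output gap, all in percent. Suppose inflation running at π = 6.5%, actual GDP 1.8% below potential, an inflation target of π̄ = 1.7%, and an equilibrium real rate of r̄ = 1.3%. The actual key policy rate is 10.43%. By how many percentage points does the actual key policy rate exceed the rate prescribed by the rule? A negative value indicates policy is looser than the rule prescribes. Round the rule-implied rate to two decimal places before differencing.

-0.27 pp

Output 1.8% below potential → x = -1.8.
i = 1.3 + 6.5 + 0.84 × (6.5 − 1.7) + 0.63 × (-1.8)
   = 1.3 + 6.5 + 4.032 − 1.134 = 10.70
Deviation = 10.43 − 10.70 = -0.27 pp.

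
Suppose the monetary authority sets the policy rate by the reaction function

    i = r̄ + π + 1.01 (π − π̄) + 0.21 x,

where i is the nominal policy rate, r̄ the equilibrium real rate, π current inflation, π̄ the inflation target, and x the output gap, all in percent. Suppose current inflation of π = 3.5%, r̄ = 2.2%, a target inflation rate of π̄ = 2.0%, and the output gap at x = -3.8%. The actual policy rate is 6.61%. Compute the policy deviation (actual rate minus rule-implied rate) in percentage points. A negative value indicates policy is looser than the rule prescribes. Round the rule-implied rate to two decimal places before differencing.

0.19 pp

i = 2.2 + 3.5 + 1.01 × (3.5 − 2.0) + 0.21 × (-3.8)
   = 2.2 + 3.5 + 1.515 − 0.798 = 6.42
Deviation = 6.61 − 6.42 = 0.19 pp.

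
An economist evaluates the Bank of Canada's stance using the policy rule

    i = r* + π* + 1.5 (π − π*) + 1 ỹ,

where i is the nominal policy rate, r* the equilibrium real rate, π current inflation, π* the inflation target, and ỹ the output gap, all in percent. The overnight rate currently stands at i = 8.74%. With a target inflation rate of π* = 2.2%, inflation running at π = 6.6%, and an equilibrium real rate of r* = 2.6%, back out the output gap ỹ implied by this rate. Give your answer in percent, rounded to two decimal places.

1 ỹ = 8.74 − 2.6 − 2.2 − 1.5 × (6.6 − 2.2) = -2.66
ỹ = -2.66 / 1 = -2.66

-2.66%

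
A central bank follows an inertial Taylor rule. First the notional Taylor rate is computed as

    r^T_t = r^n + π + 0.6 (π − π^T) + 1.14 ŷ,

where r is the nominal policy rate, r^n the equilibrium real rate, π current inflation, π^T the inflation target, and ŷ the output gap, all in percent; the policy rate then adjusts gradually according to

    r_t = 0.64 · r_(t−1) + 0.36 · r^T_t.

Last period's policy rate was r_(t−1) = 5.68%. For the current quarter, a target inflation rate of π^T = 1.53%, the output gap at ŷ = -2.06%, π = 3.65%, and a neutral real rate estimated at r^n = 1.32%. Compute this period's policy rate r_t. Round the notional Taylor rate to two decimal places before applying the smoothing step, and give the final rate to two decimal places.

r^T_t = 1.32 + 3.65 + 0.6 × (3.65 − 1.53) + 1.14 × (-2.06)
   = 1.32 + 3.65 + 1.272 − 2.3484 = 3.89
r_t = 0.64 × 5.68 + 0.36 × 3.89 = 3.6352 + 1.4004 = 5.04

5.04%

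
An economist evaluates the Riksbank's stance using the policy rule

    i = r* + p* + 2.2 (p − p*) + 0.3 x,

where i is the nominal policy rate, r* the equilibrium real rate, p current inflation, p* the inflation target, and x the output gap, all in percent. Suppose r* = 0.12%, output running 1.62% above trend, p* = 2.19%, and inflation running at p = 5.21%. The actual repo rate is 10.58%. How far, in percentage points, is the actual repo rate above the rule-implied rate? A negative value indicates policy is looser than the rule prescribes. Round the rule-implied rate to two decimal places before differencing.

Output 1.62% above potential → x = 1.62.
i = 0.12 + 2.19 + 2.2 × (5.21 − 2.19) + 0.3 × 1.62
   = 0.12 + 2.19 + 6.644 + 0.486 = 9.44
Deviation = 10.58 − 9.44 = 1.14 pp.

1.14 pp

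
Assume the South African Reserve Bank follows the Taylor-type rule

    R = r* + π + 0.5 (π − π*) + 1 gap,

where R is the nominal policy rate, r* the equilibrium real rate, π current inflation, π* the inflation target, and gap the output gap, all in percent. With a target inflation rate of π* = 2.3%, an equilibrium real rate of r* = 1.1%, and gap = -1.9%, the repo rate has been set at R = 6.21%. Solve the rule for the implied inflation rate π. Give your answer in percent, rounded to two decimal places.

5.44%

Collecting π: R = r* + (1 + 0.5) π − 0.5 π* + 1 gap
1.5 π = 6.21 − 1.1 + 0.5 × 2.3 − 1 × (-1.9) = 8.16
π = 8.16 / 1.5 = 5.44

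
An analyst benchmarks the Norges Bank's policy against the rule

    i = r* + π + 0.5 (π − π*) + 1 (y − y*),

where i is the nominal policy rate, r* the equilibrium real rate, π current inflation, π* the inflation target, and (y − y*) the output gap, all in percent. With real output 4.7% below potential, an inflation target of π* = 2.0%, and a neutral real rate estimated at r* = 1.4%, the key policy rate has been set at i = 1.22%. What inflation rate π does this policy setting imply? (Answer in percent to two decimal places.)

3.68%

Output 4.7% below potential → (y − y*) = -4.7.
Collecting π: i = r* + (1 + 0.5) π − 0.5 π* + 1 (y − y*)
1.5 π = 1.22 − 1.4 + 0.5 × 2.0 − 1 × (-4.7) = 5.52
π = 5.52 / 1.5 = 3.68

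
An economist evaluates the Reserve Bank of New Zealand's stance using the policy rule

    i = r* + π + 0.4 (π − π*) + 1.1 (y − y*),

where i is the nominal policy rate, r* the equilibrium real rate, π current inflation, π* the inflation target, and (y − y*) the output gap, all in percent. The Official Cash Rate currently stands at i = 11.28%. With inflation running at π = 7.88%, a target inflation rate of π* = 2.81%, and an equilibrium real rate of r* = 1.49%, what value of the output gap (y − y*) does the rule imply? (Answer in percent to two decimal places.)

-0.11%

1.1 (y − y*) = 11.28 − 1.49 − 7.88 − 0.4 × (7.88 − 2.81) = -0.118
(y − y*) = -0.118 / 1.1 = -0.11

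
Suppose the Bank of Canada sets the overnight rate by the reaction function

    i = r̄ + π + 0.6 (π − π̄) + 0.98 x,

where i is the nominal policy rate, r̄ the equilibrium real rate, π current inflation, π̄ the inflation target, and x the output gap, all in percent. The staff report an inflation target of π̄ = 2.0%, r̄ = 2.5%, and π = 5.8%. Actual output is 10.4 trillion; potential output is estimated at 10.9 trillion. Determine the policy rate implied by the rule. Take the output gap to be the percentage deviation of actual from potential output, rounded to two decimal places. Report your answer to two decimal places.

Output gap = 100 × (10.4 − 10.9) / 10.9 = -4.59%.
i = 2.50 + 5.80 + 0.6 × (5.80 − 2.00) + 0.98 × (-4.59)
   = 2.50 + 5.8 + 2.28 − 4.4982 = 6.08

6.08%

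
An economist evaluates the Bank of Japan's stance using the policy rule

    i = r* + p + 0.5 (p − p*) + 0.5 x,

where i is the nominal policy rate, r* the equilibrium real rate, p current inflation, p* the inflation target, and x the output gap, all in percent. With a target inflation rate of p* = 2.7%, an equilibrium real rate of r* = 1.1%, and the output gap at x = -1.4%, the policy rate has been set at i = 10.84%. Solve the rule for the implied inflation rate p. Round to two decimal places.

7.86%

Collecting p: i = r* + (1 + 0.5) p − 0.5 p* + 0.5 x
1.5 p = 10.84 − 1.1 + 0.5 × 2.7 − 0.5 × (-1.4) = 11.79
p = 11.79 / 1.5 = 7.86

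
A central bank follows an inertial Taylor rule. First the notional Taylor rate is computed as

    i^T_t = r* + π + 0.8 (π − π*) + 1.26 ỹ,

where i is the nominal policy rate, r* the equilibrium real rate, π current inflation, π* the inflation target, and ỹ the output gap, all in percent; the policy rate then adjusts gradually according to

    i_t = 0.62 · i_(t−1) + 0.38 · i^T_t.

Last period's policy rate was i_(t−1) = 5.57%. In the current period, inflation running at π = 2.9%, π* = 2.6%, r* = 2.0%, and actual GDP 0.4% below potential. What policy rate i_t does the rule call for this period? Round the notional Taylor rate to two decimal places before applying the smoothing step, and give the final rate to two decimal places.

Output 0.4% below potential → ỹ = -0.4.
i^T_t = 2.0 + 2.9 + 0.8 × (2.9 − 2.6) + 1.26 × (-0.4)
   = 2.0 + 2.9 + 0.24 − 0.504 = 4.64
i_t = 0.62 × 5.57 + 0.38 × 4.64 = 3.4534 + 1.7632 = 5.22

5.22%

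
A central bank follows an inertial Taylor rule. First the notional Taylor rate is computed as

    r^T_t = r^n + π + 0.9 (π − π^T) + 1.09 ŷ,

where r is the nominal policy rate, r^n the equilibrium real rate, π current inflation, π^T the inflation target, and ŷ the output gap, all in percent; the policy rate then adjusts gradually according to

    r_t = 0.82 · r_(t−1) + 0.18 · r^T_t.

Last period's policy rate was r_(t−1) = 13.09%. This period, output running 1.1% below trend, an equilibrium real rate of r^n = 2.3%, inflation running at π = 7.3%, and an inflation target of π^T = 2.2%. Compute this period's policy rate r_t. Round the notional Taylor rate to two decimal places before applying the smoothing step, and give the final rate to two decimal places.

Output 1.1% below potential → ŷ = -1.1.
r^T_t = 2.3 + 7.3 + 0.9 × (7.3 − 2.2) + 1.09 × (-1.1)
   = 2.3 + 7.3 + 4.59 − 1.199 = 12.99
r_t = 0.82 × 13.09 + 0.18 × 12.99 = 10.7338 + 2.3382 = 13.07

13.07%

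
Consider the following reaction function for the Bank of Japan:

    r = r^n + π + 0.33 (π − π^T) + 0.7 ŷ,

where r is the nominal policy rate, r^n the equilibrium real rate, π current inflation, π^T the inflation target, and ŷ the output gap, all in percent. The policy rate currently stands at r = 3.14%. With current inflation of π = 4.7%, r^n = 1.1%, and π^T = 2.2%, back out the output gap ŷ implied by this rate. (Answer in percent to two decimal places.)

0.7 ŷ = 3.14 − 1.1 − 4.7 − 0.33 × (4.7 − 2.2) = -3.485
ŷ = -3.485 / 0.7 = -4.98

-4.98%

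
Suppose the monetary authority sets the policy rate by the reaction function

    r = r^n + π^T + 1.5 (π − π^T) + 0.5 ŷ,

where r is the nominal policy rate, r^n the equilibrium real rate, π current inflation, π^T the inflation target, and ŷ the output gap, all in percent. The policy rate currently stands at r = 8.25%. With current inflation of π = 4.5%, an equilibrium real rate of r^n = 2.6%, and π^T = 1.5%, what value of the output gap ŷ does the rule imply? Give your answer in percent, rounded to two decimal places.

0.5 ŷ = 8.25 − 2.6 − 1.5 − 1.5 × (4.5 − 1.5) = -0.35
ŷ = -0.35 / 0.5 = -0.70

-0.70%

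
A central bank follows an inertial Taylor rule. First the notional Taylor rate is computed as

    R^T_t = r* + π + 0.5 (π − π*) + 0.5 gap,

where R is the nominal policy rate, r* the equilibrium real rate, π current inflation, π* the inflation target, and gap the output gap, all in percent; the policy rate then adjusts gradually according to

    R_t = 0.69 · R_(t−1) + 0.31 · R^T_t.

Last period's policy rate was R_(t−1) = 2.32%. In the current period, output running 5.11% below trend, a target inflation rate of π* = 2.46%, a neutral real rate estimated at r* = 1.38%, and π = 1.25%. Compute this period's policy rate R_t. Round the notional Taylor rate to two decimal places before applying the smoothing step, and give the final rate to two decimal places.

Output 5.11% below potential → gap = -5.11.
R^T_t = 1.38 + 1.25 + 0.5 × (1.25 − 2.46) + 0.5 × (-5.11)
   = 1.38 + 1.25 − 0.605 − 2.555 = -0.53
R_t = 0.69 × 2.32 + 0.31 × (-0.53) = 1.6008 − 0.1643 = 1.44

1.44%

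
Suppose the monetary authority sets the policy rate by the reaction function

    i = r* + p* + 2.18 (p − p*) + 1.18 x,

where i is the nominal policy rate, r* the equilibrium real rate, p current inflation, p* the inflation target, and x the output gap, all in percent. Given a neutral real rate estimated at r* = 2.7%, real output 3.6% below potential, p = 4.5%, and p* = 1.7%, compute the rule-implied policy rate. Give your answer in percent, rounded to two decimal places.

6.26%

Output 3.6% below potential → x = -3.6.
i = 2.7 + 1.7 + 2.18 × (4.5 − 1.7) + 1.18 × (-3.6)
   = 2.7 + 1.7 + 6.104 − 4.248 = 6.26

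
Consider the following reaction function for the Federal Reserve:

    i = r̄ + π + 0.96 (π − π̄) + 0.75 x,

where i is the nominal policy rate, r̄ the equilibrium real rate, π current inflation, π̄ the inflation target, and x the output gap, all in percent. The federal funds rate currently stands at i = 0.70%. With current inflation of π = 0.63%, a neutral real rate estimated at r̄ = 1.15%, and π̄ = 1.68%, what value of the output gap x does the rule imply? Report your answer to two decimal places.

0.75 x = 0.70 − 1.15 − 0.63 − 0.96 × (0.63 − 1.68) = -0.072
x = -0.072 / 0.75 = -0.10

-0.10%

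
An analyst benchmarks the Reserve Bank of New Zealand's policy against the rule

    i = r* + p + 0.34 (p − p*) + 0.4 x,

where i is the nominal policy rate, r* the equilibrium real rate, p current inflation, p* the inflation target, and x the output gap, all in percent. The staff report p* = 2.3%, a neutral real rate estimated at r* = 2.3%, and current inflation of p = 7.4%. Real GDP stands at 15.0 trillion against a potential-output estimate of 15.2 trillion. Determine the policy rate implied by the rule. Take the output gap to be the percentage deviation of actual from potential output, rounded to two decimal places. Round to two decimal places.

10.91%

Output gap = 100 × (15.0 − 15.2) / 15.2 = -1.32%.
i = 2.30 + 7.40 + 0.34 × (7.40 − 2.30) + 0.4 × (-1.32)
   = 2.30 + 7.4 + 1.734 − 0.528 = 10.91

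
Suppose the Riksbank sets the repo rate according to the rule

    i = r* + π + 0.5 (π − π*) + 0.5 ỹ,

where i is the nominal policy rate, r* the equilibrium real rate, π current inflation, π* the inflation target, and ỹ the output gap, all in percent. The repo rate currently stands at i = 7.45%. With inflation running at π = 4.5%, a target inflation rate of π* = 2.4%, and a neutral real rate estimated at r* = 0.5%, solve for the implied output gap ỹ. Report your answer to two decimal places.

2.80%

0.5 ỹ = 7.45 − 0.5 − 4.5 − 0.5 × (4.5 − 2.4) = 1.4
ỹ = 1.4 / 0.5 = 2.80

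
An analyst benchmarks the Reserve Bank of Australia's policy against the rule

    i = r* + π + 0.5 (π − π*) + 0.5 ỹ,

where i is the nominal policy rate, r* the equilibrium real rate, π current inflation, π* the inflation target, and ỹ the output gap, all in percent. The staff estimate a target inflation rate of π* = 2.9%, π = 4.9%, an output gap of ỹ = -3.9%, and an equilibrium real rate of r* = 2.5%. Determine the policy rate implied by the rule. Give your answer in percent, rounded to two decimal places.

6.45%

i = 2.5 + 4.9 + 0.5 × (4.9 − 2.9) + 0.5 × (-3.9)
   = 2.5 + 4.9 + 1 − 1.95 = 6.45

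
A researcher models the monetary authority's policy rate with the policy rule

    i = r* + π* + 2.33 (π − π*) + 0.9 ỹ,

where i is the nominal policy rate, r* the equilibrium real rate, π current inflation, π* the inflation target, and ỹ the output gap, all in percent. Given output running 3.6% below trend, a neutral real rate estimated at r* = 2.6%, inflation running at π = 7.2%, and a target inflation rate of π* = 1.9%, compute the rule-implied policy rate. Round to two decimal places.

Output 3.6% below potential → ỹ = -3.6.
i = 2.6 + 1.9 + 2.33 × (7.2 − 1.9) + 0.9 × (-3.6)
   = 2.6 + 1.9 + 12.349 − 3.24 = 13.61

13.61%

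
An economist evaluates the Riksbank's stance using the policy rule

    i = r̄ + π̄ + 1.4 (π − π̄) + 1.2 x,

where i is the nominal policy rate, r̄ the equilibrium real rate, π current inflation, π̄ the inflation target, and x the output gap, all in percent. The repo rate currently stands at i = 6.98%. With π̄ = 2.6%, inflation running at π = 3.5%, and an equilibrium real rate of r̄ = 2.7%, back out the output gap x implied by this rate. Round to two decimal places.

0.35%

1.2 x = 6.98 − 2.7 − 2.6 − 1.4 × (3.5 − 2.6) = 0.42
x = 0.42 / 1.2 = 0.35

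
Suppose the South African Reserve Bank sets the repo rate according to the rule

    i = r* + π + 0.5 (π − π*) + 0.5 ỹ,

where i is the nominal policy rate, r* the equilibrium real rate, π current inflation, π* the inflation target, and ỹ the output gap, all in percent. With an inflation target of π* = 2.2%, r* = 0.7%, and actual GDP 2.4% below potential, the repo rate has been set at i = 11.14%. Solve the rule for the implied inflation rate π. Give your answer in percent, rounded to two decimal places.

Output 2.4% below potential → ỹ = -2.4.
Collecting π: i = r* + (1 + 0.5) π − 0.5 π* + 0.5 ỹ
1.5 π = 11.14 − 0.7 + 0.5 × 2.2 − 0.5 × (-2.4) = 12.74
π = 12.74 / 1.5 = 8.49

8.49%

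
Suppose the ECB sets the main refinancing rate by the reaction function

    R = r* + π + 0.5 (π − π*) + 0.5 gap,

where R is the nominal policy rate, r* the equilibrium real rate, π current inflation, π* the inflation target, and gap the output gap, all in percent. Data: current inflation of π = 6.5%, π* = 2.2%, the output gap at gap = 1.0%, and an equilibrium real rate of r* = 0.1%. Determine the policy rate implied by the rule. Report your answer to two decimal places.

9.25%

R = 0.1 + 6.5 + 0.5 × (6.5 − 2.2) + 0.5 × 1.0
   = 0.1 + 6.5 + 2.15 + 0.5 = 9.25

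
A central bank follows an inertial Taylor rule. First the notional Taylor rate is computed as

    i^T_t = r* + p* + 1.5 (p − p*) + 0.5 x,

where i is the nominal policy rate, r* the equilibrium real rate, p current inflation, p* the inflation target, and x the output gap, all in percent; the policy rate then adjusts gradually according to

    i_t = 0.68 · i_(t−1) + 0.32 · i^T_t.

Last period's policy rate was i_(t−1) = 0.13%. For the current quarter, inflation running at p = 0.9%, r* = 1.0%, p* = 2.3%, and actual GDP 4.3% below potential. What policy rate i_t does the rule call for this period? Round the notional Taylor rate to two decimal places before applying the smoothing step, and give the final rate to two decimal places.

Output 4.3% below potential → x = -4.3.
i^T_t = 1.0 + 2.3 + 1.5 × (0.9 − 2.3) + 0.5 × (-4.3)
   = 1.0 + 2.3 − 2.1 − 2.15 = -0.95
i_t = 0.68 × 0.13 + 0.32 × (-0.95) = 0.0884 − 0.304 = -0.22

-0.22%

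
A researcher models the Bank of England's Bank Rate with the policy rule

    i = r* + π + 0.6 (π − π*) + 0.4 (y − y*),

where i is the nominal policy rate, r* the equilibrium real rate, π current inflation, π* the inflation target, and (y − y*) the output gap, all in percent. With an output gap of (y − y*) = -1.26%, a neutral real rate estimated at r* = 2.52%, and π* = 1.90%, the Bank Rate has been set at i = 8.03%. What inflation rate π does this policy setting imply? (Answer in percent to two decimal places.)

Collecting π: i = r* + (1 + 0.6) π − 0.6 π* + 0.4 (y − y*)
1.6 π = 8.03 − 2.52 + 0.6 × 1.90 − 0.4 × (-1.26) = 7.154
π = 7.154 / 1.6 = 4.47

4.47%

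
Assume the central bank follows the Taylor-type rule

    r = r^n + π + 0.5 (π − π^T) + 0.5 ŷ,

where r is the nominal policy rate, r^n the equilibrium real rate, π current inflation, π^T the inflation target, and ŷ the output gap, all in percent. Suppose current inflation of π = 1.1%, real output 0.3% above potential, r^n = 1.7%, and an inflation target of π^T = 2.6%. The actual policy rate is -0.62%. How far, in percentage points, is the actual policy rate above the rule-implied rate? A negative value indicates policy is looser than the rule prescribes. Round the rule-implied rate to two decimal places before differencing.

-2.82 pp

Output 0.3% above potential → ŷ = 0.3.
r = 1.7 + 1.1 + 0.5 × (1.1 − 2.6) + 0.5 × 0.3
   = 1.7 + 1.1 − 0.75 + 0.15 = 2.20
Deviation = -0.62 − 2.20 = -2.82 pp.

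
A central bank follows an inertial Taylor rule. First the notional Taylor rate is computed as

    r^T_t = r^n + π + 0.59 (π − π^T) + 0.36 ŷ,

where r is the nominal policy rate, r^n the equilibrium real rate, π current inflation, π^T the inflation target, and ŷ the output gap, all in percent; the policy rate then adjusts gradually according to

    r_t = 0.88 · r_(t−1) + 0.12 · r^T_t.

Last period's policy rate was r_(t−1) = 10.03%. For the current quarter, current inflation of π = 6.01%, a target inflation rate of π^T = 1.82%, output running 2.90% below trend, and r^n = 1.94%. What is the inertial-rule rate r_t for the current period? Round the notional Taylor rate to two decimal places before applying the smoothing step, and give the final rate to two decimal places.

9.95%

Output 2.90% below potential → ŷ = -2.90.
r^T_t = 1.94 + 6.01 + 0.59 × (6.01 − 1.82) + 0.36 × (-2.90)
   = 1.94 + 6.01 + 2.4721 − 1.044 = 9.38
r_t = 0.88 × 10.03 + 0.12 × 9.38 = 8.8264 + 1.1256 = 9.95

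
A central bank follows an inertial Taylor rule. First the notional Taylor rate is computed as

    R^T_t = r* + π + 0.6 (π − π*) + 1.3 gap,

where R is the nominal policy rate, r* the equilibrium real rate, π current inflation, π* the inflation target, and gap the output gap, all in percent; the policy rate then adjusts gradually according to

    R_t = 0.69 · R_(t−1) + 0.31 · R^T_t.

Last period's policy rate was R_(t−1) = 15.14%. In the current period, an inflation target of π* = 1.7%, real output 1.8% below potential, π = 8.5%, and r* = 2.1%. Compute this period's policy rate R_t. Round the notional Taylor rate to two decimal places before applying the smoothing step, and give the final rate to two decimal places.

14.27%

Output 1.8% below potential → gap = -1.8.
R^T_t = 2.1 + 8.5 + 0.6 × (8.5 − 1.7) + 1.3 × (-1.8)
   = 2.1 + 8.5 + 4.08 − 2.34 = 12.34
R_t = 0.69 × 15.14 + 0.31 × 12.34 = 10.4466 + 3.8254 = 14.27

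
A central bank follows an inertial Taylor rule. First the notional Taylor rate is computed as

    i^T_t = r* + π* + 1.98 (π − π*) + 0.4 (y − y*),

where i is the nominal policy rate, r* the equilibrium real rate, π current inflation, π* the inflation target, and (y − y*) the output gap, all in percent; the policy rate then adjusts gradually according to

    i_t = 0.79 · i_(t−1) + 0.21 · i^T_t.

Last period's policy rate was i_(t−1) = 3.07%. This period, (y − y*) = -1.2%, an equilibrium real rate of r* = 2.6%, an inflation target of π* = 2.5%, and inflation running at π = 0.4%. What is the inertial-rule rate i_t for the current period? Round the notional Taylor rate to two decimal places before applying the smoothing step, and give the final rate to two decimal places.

i^T_t = 2.6 + 2.5 + 1.98 × (0.4 − 2.5) + 0.4 × (-1.2)
   = 2.6 + 2.5 − 4.158 − 0.48 = 0.46
i_t = 0.79 × 3.07 + 0.21 × 0.46 = 2.4253 + 0.0966 = 2.52

2.52%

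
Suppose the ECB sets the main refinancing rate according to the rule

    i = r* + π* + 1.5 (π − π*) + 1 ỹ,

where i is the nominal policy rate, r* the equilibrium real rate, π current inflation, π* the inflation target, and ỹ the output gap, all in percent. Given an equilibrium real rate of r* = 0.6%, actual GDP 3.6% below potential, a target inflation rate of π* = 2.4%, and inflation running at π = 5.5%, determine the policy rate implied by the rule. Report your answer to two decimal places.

4.05%

Output 3.6% below potential → ỹ = -3.6.
i = 0.6 + 2.4 + 1.5 × (5.5 − 2.4) + 1 × (-3.6)
   = 0.6 + 2.4 + 4.65 − 3.6 = 4.05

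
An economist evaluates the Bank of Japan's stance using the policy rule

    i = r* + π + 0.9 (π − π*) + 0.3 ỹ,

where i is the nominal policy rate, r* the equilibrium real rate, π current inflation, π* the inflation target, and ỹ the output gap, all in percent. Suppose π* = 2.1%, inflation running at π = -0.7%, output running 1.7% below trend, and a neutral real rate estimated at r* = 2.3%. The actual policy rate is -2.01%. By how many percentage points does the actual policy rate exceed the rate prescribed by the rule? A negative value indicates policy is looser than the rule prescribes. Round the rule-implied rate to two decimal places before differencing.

Output 1.7% below potential → ỹ = -1.7.
i = 2.3 + (-0.7) + 0.9 × (-0.7 − 2.1) + 0.3 × (-1.7)
   = 2.3 − 0.7 − 2.52 − 0.51 = -1.43
Deviation = -2.01 − (-1.43) = -0.58 pp.

-0.58 pp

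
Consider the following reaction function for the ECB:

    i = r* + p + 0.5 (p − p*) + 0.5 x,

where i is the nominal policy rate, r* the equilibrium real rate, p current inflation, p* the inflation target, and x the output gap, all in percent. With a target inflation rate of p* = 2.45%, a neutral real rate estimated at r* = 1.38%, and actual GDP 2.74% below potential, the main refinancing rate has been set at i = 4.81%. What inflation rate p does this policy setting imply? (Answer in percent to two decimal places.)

Output 2.74% below potential → x = -2.74.
Collecting p: i = r* + (1 + 0.5) p − 0.5 p* + 0.5 x
1.5 p = 4.81 − 1.38 + 0.5 × 2.45 − 0.5 × (-2.74) = 6.025
p = 6.025 / 1.5 = 4.02

4.02%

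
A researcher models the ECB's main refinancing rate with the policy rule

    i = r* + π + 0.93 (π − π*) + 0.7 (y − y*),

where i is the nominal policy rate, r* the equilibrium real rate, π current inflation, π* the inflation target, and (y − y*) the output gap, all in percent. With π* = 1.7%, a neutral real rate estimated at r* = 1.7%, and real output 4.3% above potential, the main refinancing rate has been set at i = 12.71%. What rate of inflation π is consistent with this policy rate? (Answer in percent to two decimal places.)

4.96%

Output 4.3% above potential → (y − y*) = 4.3.
Collecting π: i = r* + (1 + 0.93) π − 0.93 π* + 0.7 (y − y*)
1.93 π = 12.71 − 1.7 + 0.93 × 1.7 − 0.7 × 4.3 = 9.581
π = 9.581 / 1.93 = 4.96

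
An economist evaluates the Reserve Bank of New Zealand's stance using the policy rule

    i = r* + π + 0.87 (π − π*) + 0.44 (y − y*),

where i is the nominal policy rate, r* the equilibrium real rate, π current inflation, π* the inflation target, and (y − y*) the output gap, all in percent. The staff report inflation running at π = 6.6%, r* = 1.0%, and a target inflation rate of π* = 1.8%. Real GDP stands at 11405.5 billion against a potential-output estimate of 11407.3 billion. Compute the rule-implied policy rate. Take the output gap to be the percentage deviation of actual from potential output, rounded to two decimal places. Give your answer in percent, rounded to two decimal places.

Output gap = 100 × (11405.5 − 11407.3) / 11407.3 = -0.02%.
i = 1.00 + 6.60 + 0.87 × (6.60 − 1.80) + 0.44 × (-0.02)
   = 1.00 + 6.6 + 4.176 − 0.0088 = 11.77

11.77%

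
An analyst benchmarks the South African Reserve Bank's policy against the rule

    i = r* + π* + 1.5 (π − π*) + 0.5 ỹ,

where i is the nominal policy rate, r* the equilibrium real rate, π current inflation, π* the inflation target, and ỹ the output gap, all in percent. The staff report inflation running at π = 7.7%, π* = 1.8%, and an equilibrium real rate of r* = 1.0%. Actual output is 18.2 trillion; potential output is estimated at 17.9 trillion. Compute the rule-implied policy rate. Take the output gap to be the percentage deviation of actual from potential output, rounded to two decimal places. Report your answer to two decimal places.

12.49%

Output gap = 100 × (18.2 − 17.9) / 17.9 = 1.68%.
i = 1.00 + 1.80 + 1.5 × (7.70 − 1.80) + 0.5 × 1.68
   = 1.00 + 1.8 + 8.85 + 0.84 = 12.49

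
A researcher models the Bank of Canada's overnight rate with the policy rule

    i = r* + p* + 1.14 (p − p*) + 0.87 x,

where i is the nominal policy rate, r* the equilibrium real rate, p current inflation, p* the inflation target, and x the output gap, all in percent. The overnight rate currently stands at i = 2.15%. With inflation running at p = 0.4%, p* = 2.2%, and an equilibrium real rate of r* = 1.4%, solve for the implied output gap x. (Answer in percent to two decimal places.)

0.87 x = 2.15 − 1.4 − 2.2 − 1.14 × (0.4 − 2.2) = 0.602
x = 0.602 / 0.87 = 0.69

0.69%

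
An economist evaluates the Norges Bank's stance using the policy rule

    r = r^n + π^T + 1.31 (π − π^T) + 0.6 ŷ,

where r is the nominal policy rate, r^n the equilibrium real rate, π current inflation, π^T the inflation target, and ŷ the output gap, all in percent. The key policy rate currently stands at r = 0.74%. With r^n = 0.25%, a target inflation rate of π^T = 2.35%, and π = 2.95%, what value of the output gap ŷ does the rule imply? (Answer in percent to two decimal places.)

0.6 ŷ = 0.74 − 0.25 − 2.35 − 1.31 × (2.95 − 2.35) = -2.646
ŷ = -2.646 / 0.6 = -4.41

-4.41%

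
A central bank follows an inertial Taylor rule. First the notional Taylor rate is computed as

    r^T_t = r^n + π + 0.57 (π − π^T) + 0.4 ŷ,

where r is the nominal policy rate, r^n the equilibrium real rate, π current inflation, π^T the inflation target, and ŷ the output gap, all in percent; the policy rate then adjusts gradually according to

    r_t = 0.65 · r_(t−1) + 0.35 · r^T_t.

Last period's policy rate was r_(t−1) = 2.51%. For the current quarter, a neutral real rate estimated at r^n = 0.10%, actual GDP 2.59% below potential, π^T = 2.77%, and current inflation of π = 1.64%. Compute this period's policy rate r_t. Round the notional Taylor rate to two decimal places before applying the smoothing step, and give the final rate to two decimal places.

Output 2.59% below potential → ŷ = -2.59.
r^T_t = 0.10 + 1.64 + 0.57 × (1.64 − 2.77) + 0.4 × (-2.59)
   = 0.10 + 1.64 − 0.6441 − 1.036 = 0.06
r_t = 0.65 × 2.51 + 0.35 × 0.06 = 1.6315 + 0.021 = 1.65

1.65%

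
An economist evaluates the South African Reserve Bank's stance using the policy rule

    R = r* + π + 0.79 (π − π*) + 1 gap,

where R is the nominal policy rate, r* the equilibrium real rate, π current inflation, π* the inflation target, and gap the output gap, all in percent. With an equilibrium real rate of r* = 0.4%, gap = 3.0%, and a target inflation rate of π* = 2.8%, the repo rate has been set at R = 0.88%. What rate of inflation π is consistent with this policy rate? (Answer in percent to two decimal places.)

Collecting π: R = r* + (1 + 0.79) π − 0.79 π* + 1 gap
1.79 π = 0.88 − 0.4 + 0.79 × 2.8 − 1 × 3.0 = -0.308
π = -0.308 / 1.79 = -0.17

-0.17%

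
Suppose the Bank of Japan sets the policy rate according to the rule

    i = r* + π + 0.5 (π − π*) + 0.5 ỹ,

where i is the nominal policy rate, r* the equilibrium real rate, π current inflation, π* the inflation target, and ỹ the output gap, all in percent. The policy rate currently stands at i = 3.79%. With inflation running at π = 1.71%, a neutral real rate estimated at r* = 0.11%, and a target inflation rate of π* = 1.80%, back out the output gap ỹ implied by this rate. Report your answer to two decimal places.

4.03%

0.5 ỹ = 3.79 − 0.11 − 1.71 − 0.5 × (1.71 − 1.80) = 2.015
ỹ = 2.015 / 0.5 = 4.03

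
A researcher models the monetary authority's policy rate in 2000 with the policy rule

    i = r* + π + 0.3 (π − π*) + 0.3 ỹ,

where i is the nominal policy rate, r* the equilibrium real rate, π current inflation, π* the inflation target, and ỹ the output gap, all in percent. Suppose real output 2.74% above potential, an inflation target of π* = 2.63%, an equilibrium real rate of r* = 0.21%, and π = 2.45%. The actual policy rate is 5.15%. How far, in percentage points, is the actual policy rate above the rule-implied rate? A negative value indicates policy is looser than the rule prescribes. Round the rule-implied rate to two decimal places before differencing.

1.72 pp

Output 2.74% above potential → ỹ = 2.74.
i = 0.21 + 2.45 + 0.3 × (2.45 − 2.63) + 0.3 × 2.74
   = 0.21 + 2.45 − 0.054 + 0.822 = 3.43
Deviation = 5.15 − 3.43 = 1.72 pp.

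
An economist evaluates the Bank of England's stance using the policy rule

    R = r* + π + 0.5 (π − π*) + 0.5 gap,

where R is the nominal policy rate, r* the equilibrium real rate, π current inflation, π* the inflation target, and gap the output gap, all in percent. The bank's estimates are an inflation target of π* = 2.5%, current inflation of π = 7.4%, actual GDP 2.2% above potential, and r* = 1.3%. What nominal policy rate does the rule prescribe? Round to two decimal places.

Output 2.2% above potential → gap = 2.2.
R = 1.3 + 7.4 + 0.5 × (7.4 − 2.5) + 0.5 × 2.2
   = 1.3 + 7.4 + 2.45 + 1.1 = 12.25

12.25%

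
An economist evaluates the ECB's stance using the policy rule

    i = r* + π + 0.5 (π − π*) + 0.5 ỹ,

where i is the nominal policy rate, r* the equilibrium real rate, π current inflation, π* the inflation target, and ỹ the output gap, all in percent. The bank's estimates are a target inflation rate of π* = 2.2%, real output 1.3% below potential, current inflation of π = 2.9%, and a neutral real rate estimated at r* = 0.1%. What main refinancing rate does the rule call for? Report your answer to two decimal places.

Output 1.3% below potential → ỹ = -1.3.
i = 0.1 + 2.9 + 0.5 × (2.9 − 2.2) + 0.5 × (-1.3)
   = 0.1 + 2.9 + 0.35 − 0.65 = 2.70

2.70%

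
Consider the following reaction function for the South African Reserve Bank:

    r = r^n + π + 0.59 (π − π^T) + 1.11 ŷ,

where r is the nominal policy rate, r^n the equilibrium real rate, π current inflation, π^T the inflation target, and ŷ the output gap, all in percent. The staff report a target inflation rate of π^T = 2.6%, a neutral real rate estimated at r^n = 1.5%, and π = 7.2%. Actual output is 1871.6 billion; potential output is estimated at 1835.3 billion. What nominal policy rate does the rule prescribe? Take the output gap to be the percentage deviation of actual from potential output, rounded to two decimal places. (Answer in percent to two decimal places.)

13.61%

Output gap = 100 × (1871.6 − 1835.3) / 1835.3 = 1.98%.
r = 1.50 + 7.20 + 0.59 × (7.20 − 2.60) + 1.11 × 1.98
   = 1.50 + 7.2 + 2.714 + 2.1978 = 13.61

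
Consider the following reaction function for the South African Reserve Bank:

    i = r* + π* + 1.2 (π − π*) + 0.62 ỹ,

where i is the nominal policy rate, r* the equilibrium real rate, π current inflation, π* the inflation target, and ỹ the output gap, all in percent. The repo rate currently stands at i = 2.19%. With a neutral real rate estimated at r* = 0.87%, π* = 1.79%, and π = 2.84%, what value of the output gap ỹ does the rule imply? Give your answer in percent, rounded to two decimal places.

0.62 ỹ = 2.19 − 0.87 − 1.79 − 1.2 × (2.84 − 1.79) = -1.73
ỹ = -1.73 / 0.62 = -2.79

-2.79%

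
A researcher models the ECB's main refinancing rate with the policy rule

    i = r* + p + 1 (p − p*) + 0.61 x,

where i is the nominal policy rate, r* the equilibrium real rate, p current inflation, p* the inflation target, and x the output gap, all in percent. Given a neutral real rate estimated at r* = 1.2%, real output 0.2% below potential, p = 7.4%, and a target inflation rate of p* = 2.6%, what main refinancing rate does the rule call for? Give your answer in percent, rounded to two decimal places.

Output 0.2% below potential → x = -0.2.
i = 1.2 + 7.4 + 1 × (7.4 − 2.6) + 0.61 × (-0.2)
   = 1.2 + 7.4 + 4.8 − 0.122 = 13.28

13.28%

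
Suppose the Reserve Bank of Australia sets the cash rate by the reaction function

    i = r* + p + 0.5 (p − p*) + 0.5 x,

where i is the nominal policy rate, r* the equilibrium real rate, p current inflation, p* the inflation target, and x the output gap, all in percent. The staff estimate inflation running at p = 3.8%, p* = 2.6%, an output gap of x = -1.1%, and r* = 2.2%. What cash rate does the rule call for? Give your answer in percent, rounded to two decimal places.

i = 2.2 + 3.8 + 0.5 × (3.8 − 2.6) + 0.5 × (-1.1)
   = 2.2 + 3.8 + 0.6 − 0.55 = 6.05

6.05%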